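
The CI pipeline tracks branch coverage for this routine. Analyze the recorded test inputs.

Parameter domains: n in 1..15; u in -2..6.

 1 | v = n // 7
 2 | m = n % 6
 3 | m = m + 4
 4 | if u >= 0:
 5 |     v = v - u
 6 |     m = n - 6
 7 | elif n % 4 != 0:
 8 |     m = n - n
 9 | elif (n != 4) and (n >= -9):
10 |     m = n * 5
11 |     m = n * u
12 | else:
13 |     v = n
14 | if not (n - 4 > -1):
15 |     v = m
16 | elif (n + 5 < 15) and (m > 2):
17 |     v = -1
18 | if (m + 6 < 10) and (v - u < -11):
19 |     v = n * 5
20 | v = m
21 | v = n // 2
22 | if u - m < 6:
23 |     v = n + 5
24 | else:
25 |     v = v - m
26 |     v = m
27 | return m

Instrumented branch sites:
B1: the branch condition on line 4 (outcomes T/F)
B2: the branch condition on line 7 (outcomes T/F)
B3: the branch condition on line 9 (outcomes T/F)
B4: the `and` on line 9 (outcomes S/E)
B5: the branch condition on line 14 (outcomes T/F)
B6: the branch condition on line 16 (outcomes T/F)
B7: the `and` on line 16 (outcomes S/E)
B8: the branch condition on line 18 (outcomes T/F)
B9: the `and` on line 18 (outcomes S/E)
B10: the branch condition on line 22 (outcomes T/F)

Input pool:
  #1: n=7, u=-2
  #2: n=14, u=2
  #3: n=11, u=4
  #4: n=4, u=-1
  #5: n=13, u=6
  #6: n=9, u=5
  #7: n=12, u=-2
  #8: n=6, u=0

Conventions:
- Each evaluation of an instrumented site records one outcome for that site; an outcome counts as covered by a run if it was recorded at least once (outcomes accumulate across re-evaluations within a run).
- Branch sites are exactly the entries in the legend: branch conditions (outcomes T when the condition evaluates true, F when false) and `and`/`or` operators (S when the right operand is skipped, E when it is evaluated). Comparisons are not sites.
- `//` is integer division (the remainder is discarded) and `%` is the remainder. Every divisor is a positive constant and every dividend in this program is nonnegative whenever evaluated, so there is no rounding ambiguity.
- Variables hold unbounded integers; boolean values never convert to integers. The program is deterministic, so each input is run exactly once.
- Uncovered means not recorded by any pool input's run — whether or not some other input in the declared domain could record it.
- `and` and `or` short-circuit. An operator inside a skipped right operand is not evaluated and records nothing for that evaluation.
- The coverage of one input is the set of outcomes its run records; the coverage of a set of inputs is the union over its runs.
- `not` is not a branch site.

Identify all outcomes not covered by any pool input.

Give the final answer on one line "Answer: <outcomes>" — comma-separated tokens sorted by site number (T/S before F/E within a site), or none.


input #1, n=7, u=-2: outcomes B1=F, B2=T, B5=F, B6=F, B7=E, B8=F, B9=E, B10=T
input #2, n=14, u=2: outcomes B1=T, B5=F, B6=F, B7=S, B8=F, B9=S, B10=T
input #3, n=11, u=4: outcomes B1=T, B5=F, B6=F, B7=S, B8=F, B9=S, B10=T
input #4, n=4, u=-1: outcomes B1=F, B2=F, B3=F, B4=S, B5=F, B6=T, B7=E, B8=F, B9=S, B10=T
input #5, n=13, u=6: outcomes B1=T, B5=F, B6=F, B7=S, B8=F, B9=S, B10=T
input #6, n=9, u=5: outcomes B1=T, B5=F, B6=T, B7=E, B8=F, B9=E, B10=T
input #7, n=12, u=-2: outcomes B1=F, B2=F, B3=T, B4=E, B5=F, B6=F, B7=S, B8=F, B9=E, B10=F
input #8, n=6, u=0: outcomes B1=T, B5=F, B6=F, B7=E, B8=F, B9=E, B10=T
union over the pool: B1=T, B1=F, B2=T, B2=F, B3=T, B3=F, B4=S, B4=E, B5=F, B6=T, B6=F, B7=S, B7=E, B8=F, B9=S, B9=E, B10=T, B10=F
uncovered (2 of 20): B5=T, B8=T
Answer: B5=T, B8=T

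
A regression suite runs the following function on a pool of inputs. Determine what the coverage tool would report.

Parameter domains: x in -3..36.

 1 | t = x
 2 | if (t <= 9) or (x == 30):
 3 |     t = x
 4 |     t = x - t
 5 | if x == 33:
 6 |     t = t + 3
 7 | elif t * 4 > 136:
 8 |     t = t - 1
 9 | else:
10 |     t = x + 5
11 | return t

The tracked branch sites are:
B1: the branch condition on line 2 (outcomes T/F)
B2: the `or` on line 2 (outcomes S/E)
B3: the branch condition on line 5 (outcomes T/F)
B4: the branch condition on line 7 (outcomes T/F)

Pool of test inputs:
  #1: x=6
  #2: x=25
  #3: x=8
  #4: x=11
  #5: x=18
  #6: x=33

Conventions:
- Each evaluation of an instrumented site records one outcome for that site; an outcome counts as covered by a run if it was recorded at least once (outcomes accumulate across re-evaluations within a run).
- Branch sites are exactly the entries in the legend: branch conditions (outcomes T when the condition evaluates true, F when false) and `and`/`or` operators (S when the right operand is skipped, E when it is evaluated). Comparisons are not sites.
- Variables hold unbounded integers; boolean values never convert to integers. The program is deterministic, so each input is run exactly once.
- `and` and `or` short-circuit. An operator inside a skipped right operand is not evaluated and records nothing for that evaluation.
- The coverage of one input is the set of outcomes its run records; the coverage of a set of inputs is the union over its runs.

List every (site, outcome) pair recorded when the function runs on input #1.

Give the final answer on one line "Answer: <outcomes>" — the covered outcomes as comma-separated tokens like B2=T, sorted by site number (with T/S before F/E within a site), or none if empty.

Tracing the run of input #1 (x=6):
  B2->S, B1->T, B3->F, B4->F
as a set, this run covers: B1=T, B2=S, B3=F, B4=F

Answer: B1=T, B2=S, B3=F, B4=F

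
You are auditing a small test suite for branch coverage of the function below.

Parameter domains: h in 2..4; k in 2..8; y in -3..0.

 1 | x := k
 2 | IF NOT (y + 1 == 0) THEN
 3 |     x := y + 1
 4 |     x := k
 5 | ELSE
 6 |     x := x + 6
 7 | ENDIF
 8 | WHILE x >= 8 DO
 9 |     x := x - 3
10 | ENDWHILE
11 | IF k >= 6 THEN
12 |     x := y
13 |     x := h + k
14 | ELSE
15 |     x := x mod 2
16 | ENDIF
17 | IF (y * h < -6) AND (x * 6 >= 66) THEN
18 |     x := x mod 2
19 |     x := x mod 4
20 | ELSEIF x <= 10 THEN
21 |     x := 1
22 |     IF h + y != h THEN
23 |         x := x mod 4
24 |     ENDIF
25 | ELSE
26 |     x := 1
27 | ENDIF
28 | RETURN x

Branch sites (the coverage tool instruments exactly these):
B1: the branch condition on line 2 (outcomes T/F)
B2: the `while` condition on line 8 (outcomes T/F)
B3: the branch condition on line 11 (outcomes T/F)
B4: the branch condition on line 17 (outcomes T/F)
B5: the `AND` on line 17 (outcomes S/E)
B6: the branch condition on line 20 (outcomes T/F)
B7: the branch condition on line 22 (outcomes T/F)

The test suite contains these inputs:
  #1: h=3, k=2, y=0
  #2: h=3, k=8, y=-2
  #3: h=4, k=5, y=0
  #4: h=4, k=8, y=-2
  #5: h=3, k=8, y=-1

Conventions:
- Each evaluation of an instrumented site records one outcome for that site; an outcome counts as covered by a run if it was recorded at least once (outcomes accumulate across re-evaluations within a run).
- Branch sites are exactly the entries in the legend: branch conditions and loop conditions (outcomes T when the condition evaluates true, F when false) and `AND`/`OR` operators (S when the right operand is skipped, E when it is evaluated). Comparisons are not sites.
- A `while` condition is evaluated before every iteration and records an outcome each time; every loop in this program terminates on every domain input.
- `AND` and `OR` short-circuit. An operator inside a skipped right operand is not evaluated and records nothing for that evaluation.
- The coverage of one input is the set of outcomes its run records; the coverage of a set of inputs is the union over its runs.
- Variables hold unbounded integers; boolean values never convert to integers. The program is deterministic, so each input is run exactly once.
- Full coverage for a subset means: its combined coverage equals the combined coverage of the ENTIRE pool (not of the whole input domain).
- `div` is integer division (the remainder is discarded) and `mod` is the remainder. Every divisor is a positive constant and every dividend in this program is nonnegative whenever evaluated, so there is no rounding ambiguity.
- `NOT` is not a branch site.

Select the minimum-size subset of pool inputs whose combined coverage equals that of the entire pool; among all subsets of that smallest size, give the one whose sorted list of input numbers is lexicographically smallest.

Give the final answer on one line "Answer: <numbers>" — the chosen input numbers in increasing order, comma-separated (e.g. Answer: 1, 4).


input #1 (h=3, k=2, y=0): events B1->T, B2->F, B3->F, B5->S, B4->F, B6->T, B7->F; covers B1=T, B2=F, B3=F, B4=F, B5=S, B6=T, B7=F
input #2 (h=3, k=8, y=-2): events B1->T, B2->T, B2->F, B3->T, B5->S, B4->F, B6->F; covers B1=T, B2=T, B2=F, B3=T, B4=F, B5=S, B6=F
input #3 (h=4, k=5, y=0): events B1->T, B2->F, B3->F, B5->S, B4->F, B6->T, B7->F; covers B1=T, B2=F, B3=F, B4=F, B5=S, B6=T, B7=F
input #4 (h=4, k=8, y=-2): events B1->T, B2->T, B2->F, B3->T, B5->E, B4->T; covers B1=T, B2=T, B2=F, B3=T, B4=T, B5=E
input #5 (h=3, k=8, y=-1): events B1->F, B2->T, B2->T, B2->T, B2->F, B3->T, B5->S, B4->F, B6->F; covers B1=F, B2=T, B2=F, B3=T, B4=F, B5=S, B6=F
union over all inputs: B1=T, B1=F, B2=T, B2=F, B3=T, B3=F, B4=T, B4=F, B5=S, B5=E, B6=T, B6=F, B7=F (13 outcomes)
size 1 is not enough: best union over all size-1 subsets is 7/13
size 2 is not enough: best union over all size-2 subsets is 11/13
inputs {1, 4, 5} (size 3) cover everything; no size-3 subset with a lexicographically smaller index list covers all 13
Answer: 1, 4, 5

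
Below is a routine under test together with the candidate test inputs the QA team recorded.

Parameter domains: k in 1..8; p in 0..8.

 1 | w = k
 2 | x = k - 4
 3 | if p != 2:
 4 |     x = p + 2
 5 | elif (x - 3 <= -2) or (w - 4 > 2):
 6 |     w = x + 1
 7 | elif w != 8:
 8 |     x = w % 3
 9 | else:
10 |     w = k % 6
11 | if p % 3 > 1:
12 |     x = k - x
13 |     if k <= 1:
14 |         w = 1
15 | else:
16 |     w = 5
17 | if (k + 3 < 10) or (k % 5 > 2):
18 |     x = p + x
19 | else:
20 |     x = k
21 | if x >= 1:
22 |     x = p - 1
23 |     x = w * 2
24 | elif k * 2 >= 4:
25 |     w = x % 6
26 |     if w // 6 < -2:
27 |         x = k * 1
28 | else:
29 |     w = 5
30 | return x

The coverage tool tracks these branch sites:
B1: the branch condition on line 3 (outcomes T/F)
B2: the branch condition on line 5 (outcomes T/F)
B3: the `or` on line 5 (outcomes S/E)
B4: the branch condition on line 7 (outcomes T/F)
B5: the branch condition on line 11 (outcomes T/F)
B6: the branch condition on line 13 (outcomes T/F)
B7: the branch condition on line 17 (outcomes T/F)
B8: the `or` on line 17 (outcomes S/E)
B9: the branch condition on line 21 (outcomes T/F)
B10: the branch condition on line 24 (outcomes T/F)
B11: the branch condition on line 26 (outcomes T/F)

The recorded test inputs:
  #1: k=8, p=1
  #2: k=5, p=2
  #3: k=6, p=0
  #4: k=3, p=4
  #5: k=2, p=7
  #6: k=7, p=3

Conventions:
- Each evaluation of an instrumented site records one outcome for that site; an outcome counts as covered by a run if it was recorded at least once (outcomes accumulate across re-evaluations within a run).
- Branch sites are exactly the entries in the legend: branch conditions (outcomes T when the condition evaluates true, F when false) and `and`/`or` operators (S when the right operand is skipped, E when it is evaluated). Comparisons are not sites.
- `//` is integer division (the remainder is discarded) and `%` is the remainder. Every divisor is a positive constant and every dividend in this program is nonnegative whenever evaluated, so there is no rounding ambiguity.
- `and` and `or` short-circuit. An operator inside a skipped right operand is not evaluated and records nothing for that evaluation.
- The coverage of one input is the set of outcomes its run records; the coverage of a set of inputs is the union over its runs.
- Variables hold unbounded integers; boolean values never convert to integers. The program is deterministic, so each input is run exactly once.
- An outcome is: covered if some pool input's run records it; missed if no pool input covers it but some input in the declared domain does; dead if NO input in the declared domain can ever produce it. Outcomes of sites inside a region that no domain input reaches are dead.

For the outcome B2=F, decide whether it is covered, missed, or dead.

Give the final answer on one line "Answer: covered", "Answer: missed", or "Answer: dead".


no pool input records B2=F
but domain input (k=6, p=2) does record it -> reachable, so missed
Answer: missed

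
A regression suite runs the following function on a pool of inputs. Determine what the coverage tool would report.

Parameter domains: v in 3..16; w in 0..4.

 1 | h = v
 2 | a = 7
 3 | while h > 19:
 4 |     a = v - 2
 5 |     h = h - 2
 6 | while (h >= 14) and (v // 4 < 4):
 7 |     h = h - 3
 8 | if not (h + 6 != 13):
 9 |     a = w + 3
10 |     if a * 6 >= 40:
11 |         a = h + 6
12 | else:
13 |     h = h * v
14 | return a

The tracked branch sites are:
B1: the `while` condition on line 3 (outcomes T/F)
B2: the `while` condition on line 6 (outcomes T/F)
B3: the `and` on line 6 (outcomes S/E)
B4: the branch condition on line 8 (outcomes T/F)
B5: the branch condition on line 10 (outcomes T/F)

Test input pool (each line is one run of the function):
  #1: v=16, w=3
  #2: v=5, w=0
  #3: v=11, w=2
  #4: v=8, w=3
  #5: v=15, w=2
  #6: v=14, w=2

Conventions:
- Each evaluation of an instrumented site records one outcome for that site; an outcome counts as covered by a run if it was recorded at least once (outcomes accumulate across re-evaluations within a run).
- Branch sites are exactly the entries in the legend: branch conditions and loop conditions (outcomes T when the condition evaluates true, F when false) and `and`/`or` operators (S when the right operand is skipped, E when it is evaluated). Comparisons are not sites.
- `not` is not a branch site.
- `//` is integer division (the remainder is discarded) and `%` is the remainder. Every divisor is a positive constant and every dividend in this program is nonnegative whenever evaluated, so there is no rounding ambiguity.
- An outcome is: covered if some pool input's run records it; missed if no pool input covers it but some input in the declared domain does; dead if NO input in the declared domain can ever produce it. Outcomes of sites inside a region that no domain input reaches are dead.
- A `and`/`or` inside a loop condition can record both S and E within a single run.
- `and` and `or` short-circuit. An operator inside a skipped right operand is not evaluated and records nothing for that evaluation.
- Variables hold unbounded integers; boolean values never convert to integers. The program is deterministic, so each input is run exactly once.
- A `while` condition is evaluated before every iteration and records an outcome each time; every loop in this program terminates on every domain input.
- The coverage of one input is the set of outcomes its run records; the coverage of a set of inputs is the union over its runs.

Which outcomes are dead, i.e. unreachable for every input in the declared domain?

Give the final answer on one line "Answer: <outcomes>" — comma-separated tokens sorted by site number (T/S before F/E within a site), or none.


sweeping the full domain (70 inputs) for each outcome:
  B1=T: unreachable across the whole domain -> dead
  reachable outcomes have witnesses, e.g. B1=F (e.g. v=3, w=0), B2=T (e.g. v=14, w=0), B2=F (e.g. v=3, w=0), B3=S (e.g. v=3, w=0)
Answer: B1=T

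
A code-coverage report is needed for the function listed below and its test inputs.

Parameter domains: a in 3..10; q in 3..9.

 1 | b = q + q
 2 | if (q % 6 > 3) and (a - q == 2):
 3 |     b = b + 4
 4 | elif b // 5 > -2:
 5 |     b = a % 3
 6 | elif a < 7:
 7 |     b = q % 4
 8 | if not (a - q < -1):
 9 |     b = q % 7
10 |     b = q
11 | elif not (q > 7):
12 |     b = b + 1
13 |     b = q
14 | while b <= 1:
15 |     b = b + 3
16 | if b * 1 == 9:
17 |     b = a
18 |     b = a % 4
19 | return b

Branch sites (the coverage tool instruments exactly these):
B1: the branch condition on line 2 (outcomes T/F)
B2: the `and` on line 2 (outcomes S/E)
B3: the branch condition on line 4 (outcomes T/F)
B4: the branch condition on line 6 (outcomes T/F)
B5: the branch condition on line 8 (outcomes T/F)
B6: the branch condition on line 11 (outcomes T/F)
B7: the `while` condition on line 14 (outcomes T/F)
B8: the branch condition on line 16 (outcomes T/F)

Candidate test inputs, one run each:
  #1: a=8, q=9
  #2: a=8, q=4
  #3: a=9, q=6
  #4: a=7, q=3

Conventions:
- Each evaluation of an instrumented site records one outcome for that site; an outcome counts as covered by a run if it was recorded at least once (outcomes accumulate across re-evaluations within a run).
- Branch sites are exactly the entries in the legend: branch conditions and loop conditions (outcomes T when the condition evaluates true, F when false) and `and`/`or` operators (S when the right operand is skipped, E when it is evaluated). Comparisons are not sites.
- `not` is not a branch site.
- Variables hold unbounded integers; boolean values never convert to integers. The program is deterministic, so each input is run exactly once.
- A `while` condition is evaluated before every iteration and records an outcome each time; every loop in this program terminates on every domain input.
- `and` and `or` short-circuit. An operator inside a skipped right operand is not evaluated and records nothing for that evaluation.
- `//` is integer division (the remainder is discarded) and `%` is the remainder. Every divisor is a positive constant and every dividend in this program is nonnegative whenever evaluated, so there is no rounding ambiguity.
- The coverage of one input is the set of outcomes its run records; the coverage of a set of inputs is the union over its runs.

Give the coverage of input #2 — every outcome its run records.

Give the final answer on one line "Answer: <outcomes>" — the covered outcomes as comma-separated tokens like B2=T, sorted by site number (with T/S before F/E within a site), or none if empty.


Simulating input #2 (a=8, q=4) step by step:
  B2->E, B1->F, B3->T, B5->T, B7->F, B8->F
deduplicating events, the covered set is: B1=F, B2=E, B3=T, B5=T, B7=F, B8=F
Answer: B1=F, B2=E, B3=T, B5=T, B7=F, B8=F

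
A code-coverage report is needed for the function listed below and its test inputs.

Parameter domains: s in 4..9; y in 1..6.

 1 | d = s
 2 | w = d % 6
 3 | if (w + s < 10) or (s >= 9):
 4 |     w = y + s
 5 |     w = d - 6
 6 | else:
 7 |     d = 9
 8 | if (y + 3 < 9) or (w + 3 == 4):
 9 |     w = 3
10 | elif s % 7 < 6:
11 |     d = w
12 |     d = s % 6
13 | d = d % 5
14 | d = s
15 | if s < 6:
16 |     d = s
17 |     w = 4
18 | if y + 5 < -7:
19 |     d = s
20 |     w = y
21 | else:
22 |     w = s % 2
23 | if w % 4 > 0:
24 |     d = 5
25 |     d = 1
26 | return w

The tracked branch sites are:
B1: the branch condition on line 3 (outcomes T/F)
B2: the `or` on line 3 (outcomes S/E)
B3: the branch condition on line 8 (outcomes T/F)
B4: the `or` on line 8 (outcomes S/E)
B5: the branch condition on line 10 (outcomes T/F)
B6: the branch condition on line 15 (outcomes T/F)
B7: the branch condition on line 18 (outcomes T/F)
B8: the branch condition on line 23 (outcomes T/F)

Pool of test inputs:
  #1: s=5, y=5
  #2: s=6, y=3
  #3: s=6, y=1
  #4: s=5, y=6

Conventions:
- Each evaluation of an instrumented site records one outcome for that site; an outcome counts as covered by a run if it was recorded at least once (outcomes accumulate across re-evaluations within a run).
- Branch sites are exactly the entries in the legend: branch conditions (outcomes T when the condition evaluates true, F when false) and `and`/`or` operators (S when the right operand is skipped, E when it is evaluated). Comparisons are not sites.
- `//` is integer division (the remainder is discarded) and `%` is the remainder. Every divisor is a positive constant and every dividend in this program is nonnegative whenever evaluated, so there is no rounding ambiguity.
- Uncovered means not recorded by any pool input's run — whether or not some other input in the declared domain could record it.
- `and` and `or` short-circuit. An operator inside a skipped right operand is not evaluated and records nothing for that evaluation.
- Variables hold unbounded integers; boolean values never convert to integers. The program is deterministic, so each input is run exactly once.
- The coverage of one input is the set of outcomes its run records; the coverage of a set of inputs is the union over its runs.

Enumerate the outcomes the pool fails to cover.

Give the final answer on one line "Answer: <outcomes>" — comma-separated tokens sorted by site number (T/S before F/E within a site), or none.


input #1 (s=5, y=5): events B2->E, B1->F, B4->S, B3->T, B6->T, B7->F, B8->T; covers B1=F, B2=E, B3=T, B4=S, B6=T, B7=F, B8=T
input #2 (s=6, y=3): events B2->S, B1->T, B4->S, B3->T, B6->F, B7->F, B8->F; covers B1=T, B2=S, B3=T, B4=S, B6=F, B7=F, B8=F
input #3 (s=6, y=1): events B2->S, B1->T, B4->S, B3->T, B6->F, B7->F, B8->F; covers B1=T, B2=S, B3=T, B4=S, B6=F, B7=F, B8=F
input #4 (s=5, y=6): events B2->E, B1->F, B4->E, B3->F, B5->T, B6->T, B7->F, B8->T; covers B1=F, B2=E, B3=F, B4=E, B5=T, B6=T, B7=F, B8=T
union over the pool: B1=T, B1=F, B2=S, B2=E, B3=T, B3=F, B4=S, B4=E, B5=T, B6=T, B6=F, B7=F, B8=T, B8=F
uncovered (2 of 16): B5=F, B7=T
Answer: B5=F, B7=T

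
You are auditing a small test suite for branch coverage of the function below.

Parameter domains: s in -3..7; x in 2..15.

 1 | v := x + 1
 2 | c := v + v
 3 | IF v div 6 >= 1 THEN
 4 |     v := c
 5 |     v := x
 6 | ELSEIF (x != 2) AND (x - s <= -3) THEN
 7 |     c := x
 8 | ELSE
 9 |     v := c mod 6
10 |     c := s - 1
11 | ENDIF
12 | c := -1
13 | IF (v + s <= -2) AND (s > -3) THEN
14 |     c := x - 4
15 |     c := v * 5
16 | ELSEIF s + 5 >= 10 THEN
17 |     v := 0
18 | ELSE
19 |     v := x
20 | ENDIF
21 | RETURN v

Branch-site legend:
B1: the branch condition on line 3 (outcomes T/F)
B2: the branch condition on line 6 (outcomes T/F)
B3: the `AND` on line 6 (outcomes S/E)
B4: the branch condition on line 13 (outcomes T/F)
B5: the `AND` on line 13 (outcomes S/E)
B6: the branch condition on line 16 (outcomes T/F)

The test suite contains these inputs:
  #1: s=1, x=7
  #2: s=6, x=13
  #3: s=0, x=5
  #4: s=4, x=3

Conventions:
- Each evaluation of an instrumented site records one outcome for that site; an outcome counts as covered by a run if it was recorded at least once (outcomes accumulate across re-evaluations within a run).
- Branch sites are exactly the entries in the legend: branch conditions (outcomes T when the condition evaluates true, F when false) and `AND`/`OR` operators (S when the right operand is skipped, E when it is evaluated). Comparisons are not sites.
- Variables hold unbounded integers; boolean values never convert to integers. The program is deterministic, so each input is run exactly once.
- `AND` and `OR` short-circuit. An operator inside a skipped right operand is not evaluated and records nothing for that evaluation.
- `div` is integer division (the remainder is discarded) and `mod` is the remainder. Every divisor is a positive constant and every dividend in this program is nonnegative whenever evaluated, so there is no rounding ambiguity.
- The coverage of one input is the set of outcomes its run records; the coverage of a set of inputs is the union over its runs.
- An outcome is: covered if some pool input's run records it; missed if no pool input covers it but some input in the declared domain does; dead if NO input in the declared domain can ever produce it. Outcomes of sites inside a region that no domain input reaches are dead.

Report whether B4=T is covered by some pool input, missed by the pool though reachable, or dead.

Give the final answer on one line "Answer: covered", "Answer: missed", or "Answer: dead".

no pool input records B4=T
but domain input (s=-2, x=2) does record it -> reachable, so missed

Answer: missed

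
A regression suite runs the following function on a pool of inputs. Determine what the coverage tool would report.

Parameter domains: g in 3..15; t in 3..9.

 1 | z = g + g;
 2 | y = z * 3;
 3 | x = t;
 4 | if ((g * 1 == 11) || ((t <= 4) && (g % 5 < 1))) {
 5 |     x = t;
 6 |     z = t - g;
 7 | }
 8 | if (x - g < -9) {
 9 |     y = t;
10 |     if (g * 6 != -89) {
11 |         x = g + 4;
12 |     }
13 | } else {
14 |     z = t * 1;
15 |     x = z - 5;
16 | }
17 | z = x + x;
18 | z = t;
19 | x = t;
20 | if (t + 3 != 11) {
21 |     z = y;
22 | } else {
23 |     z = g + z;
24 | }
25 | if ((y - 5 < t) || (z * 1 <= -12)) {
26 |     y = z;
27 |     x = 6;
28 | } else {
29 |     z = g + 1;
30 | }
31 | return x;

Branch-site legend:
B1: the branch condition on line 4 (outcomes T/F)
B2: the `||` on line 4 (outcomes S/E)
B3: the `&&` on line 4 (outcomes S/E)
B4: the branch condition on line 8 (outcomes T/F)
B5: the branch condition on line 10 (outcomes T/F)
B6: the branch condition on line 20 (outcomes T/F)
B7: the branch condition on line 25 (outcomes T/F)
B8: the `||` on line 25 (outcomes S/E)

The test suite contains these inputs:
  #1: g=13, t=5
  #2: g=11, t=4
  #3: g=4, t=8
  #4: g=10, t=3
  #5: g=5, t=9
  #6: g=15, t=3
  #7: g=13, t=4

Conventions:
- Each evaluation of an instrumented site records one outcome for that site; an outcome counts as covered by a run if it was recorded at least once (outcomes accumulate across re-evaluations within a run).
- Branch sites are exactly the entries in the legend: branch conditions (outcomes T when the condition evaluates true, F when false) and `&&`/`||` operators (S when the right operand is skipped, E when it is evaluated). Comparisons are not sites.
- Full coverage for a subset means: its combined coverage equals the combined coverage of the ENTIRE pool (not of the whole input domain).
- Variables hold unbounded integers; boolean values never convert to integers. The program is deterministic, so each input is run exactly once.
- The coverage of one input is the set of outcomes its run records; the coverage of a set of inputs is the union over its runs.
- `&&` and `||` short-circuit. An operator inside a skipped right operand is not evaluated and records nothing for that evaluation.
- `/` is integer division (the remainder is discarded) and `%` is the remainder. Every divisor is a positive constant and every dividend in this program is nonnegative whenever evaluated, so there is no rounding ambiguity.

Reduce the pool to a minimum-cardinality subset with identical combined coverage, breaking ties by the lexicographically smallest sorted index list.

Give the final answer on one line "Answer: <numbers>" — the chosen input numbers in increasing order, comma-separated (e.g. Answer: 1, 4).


run #1 (g=13, t=5) runs B2->E, B3->S, B1->F, B4->F, B6->T, B8->E, B7->F; records B1=F, B2=E, B3=S, B4=F, B6=T, B7=F, B8=E
run #2 (g=11, t=4) runs B2->S, B1->T, B4->F, B6->T, B8->E, B7->F; records B1=T, B2=S, B4=F, B6=T, B7=F, B8=E
run #3 (g=4, t=8) runs B2->E, B3->S, B1->F, B4->F, B6->F, B8->E, B7->F; records B1=F, B2=E, B3=S, B4=F, B6=F, B7=F, B8=E
run #4 (g=10, t=3) runs B2->E, B3->E, B1->T, B4->F, B6->T, B8->E, B7->F; records B1=T, B2=E, B3=E, B4=F, B6=T, B7=F, B8=E
run #5 (g=5, t=9) runs B2->E, B3->S, B1->F, B4->F, B6->T, B8->E, B7->F; records B1=F, B2=E, B3=S, B4=F, B6=T, B7=F, B8=E
run #6 (g=15, t=3) runs B2->E, B3->E, B1->T, B4->T, B5->T, B6->T, B8->S, B7->T; records B1=T, B2=E, B3=E, B4=T, B5=T, B6=T, B7=T, B8=S
run #7 (g=13, t=4) runs B2->E, B3->E, B1->F, B4->F, B6->T, B8->E, B7->F; records B1=F, B2=E, B3=E, B4=F, B6=T, B7=F, B8=E
the full pool covers 15 outcomes: B1=T, B1=F, B2=S, B2=E, B3=S, B3=E, B4=T, B4=F, B5=T, B6=T, B6=F, B7=T, B7=F, B8=S, B8=E
checked all size-1 subsets: none covers 15 outcomes (max 8/15)
checked all size-2 subsets: none covers 15 outcomes (max 14/15)
the canonical winner is {2, 3, 6}: size 3, full 15-outcome coverage, earliest index list among size-3 covers
Answer: 2, 3, 6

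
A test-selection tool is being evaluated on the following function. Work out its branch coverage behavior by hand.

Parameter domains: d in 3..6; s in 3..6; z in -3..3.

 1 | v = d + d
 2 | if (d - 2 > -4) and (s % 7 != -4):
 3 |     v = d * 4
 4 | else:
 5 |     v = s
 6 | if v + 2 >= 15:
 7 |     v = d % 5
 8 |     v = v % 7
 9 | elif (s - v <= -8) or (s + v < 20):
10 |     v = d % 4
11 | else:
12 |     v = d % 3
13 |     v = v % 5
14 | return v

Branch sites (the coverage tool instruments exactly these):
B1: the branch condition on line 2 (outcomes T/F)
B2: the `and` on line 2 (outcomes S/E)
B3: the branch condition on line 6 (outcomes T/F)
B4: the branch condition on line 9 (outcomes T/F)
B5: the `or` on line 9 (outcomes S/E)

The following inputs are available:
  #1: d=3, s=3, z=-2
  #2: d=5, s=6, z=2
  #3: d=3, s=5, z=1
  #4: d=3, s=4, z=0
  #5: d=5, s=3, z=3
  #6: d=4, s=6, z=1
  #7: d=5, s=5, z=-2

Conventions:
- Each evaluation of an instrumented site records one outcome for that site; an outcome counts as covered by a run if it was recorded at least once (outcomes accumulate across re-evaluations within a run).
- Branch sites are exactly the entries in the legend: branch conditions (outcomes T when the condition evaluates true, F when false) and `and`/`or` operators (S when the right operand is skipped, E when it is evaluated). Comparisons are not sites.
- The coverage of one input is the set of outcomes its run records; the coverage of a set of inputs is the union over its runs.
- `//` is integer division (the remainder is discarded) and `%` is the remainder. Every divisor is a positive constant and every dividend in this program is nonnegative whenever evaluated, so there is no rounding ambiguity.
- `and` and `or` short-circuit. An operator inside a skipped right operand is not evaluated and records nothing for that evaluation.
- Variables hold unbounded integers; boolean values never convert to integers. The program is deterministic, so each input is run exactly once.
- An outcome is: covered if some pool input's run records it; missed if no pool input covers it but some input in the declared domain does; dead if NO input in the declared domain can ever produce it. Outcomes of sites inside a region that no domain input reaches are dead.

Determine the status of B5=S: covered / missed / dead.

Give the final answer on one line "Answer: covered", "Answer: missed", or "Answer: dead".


B5=S is recorded by pool input(s) 1, 4 -> covered
Answer: covered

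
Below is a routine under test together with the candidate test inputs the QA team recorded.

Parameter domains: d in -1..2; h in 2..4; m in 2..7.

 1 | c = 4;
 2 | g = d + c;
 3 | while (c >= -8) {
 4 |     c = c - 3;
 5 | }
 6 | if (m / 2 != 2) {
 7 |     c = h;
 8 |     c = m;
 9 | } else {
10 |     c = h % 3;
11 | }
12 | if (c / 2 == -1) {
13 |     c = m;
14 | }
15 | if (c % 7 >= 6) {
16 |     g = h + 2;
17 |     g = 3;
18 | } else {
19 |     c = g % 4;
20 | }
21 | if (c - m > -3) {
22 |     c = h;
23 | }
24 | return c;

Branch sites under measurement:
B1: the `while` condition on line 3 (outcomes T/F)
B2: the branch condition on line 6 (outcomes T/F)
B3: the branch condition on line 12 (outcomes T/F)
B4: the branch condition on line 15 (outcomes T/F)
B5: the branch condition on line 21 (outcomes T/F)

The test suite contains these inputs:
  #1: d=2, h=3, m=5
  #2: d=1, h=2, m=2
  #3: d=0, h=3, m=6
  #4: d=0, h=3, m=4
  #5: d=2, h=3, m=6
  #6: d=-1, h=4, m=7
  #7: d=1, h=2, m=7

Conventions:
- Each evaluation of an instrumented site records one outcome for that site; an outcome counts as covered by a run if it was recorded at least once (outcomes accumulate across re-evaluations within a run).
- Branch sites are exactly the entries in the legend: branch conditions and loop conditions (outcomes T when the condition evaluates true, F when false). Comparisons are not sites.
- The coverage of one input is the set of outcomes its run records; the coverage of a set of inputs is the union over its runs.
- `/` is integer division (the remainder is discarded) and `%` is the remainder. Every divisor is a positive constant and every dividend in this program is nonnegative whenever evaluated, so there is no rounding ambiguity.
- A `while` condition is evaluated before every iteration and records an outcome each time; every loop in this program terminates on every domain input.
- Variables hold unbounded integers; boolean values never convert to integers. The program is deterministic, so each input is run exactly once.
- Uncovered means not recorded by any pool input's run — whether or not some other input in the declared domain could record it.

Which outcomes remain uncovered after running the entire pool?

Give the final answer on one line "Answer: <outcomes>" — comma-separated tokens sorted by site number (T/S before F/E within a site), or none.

test 1 (d=2, h=3, m=5) fires B1->T, B1->T, B1->T, B1->T, B1->T, B1->F, B2->F, B3->F, B4->F, B5->F; hits B1=T, B1=F, B2=F, B3=F, B4=F, B5=F
test 2 (d=1, h=2, m=2) fires B1->T, B1->T, B1->T, B1->T, B1->T, B1->F, B2->T, B3->F, B4->F, B5->T; hits B1=T, B1=F, B2=T, B3=F, B4=F, B5=T
test 3 (d=0, h=3, m=6) fires B1->T, B1->T, B1->T, B1->T, B1->T, B1->F, B2->T, B3->F, B4->T, B5->T; hits B1=T, B1=F, B2=T, B3=F, B4=T, B5=T
test 4 (d=0, h=3, m=4) fires B1->T, B1->T, B1->T, B1->T, B1->T, B1->F, B2->F, B3->F, B4->F, B5->F; hits B1=T, B1=F, B2=F, B3=F, B4=F, B5=F
test 5 (d=2, h=3, m=6) fires B1->T, B1->T, B1->T, B1->T, B1->T, B1->F, B2->T, B3->F, B4->T, B5->T; hits B1=T, B1=F, B2=T, B3=F, B4=T, B5=T
test 6 (d=-1, h=4, m=7) fires B1->T, B1->T, B1->T, B1->T, B1->T, B1->F, B2->T, B3->F, B4->F, B5->F; hits B1=T, B1=F, B2=T, B3=F, B4=F, B5=F
test 7 (d=1, h=2, m=7) fires B1->T, B1->T, B1->T, B1->T, B1->T, B1->F, B2->T, B3->F, B4->F, B5->F; hits B1=T, B1=F, B2=T, B3=F, B4=F, B5=F
union over the pool: B1=T, B1=F, B2=T, B2=F, B3=F, B4=T, B4=F, B5=T, B5=F
uncovered (1 of 10): B3=T

Answer: B3=T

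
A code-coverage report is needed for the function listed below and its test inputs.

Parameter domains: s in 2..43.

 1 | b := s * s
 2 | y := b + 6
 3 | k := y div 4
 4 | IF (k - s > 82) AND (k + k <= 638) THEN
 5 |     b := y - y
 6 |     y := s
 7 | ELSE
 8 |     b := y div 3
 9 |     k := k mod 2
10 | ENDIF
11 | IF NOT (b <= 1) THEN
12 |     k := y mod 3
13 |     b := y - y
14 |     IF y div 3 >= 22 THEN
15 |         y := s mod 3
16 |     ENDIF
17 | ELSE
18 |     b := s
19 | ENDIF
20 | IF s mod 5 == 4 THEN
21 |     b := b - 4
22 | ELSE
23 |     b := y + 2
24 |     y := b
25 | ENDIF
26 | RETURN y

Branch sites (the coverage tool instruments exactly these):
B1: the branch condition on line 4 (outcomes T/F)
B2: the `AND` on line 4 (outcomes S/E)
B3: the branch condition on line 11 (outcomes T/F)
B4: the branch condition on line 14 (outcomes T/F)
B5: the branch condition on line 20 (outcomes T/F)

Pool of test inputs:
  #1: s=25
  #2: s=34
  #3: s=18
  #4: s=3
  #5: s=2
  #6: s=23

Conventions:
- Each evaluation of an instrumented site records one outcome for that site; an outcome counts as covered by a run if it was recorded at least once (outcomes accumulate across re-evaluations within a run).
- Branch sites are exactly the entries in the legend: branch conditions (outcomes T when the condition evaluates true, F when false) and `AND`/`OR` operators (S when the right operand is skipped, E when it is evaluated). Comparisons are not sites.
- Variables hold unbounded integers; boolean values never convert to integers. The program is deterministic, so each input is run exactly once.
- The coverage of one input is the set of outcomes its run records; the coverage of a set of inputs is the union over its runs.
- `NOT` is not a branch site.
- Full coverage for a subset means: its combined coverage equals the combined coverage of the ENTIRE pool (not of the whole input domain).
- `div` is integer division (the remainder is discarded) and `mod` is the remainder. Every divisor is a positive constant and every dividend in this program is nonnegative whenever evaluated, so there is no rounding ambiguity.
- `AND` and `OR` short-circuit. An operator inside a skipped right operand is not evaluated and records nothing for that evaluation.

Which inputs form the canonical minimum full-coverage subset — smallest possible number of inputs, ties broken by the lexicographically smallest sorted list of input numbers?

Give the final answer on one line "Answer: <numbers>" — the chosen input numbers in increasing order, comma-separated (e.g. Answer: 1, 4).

input #1 (s=25): covers B1=T, B2=E, B3=F, B5=F
input #2 (s=34): covers B1=T, B2=E, B3=F, B5=T
input #3 (s=18): covers B1=F, B2=S, B3=T, B4=T, B5=F
input #4 (s=3): covers B1=F, B2=S, B3=T, B4=F, B5=F
input #5 (s=2): covers B1=F, B2=S, B3=T, B4=F, B5=F
input #6 (s=23): covers B1=T, B2=E, B3=F, B5=F
together the pool reaches 10 outcomes: B1=T, B1=F, B2=S, B2=E, B3=T, B3=F, B4=T, B4=F, B5=T, B5=F
every size-1 subset falls short of the 10 outcomes (best: 5/10)
every size-2 subset falls short of the 10 outcomes (best: 9/10)
at size 3, {2, 3, 4} reaches all 10 outcomes; every lexicographically earlier size-3 subset fails

Answer: 2, 3, 4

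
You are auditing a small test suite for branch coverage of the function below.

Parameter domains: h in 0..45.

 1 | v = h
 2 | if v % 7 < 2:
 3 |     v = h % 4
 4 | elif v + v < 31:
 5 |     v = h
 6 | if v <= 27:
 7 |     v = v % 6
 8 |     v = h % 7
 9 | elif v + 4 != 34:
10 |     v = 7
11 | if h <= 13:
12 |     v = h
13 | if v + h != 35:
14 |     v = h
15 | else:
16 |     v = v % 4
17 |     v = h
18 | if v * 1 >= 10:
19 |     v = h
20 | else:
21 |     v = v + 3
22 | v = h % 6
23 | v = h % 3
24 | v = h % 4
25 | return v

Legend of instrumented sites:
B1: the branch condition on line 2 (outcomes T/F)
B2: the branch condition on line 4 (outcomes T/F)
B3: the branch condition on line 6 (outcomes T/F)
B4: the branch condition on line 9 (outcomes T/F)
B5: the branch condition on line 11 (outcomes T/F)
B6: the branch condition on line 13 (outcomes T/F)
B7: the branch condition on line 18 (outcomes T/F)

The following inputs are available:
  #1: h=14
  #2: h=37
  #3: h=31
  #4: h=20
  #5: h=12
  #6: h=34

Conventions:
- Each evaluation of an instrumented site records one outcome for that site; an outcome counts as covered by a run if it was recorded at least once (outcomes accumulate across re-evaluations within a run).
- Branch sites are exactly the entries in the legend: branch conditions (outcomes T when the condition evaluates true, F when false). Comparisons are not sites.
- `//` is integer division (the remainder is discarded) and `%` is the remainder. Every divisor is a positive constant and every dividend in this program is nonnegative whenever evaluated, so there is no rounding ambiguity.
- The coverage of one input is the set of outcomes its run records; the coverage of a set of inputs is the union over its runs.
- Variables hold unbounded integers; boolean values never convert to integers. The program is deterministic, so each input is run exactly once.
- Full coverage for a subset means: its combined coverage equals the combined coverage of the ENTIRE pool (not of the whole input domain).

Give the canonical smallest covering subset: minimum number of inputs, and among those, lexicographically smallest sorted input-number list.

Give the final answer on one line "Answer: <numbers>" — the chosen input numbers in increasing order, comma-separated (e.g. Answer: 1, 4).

input #1 (h=14): covers B1=T, B3=T, B5=F, B6=T, B7=T
input #2 (h=37): covers B1=F, B2=F, B3=F, B4=T, B5=F, B6=T, B7=T
input #3 (h=31): covers B1=F, B2=F, B3=F, B4=T, B5=F, B6=T, B7=T
input #4 (h=20): covers B1=F, B2=F, B3=T, B5=F, B6=T, B7=T
input #5 (h=12): covers B1=F, B2=T, B3=T, B5=T, B6=T, B7=T
input #6 (h=34): covers B1=F, B2=F, B3=F, B4=T, B5=F, B6=T, B7=T
pool-wide coverage (11 outcomes): B1=T, B1=F, B2=T, B2=F, B3=T, B3=F, B4=T, B5=T, B5=F, B6=T, B7=T
no size-1 subset reaches all 11 outcomes (best union: 7/11)
no size-2 subset reaches all 11 outcomes (best union: 10/11)
size 3: inputs {1, 2, 5} cover all 11 outcomes, and no lexicographically smaller subset of this size does

Answer: 1, 2, 5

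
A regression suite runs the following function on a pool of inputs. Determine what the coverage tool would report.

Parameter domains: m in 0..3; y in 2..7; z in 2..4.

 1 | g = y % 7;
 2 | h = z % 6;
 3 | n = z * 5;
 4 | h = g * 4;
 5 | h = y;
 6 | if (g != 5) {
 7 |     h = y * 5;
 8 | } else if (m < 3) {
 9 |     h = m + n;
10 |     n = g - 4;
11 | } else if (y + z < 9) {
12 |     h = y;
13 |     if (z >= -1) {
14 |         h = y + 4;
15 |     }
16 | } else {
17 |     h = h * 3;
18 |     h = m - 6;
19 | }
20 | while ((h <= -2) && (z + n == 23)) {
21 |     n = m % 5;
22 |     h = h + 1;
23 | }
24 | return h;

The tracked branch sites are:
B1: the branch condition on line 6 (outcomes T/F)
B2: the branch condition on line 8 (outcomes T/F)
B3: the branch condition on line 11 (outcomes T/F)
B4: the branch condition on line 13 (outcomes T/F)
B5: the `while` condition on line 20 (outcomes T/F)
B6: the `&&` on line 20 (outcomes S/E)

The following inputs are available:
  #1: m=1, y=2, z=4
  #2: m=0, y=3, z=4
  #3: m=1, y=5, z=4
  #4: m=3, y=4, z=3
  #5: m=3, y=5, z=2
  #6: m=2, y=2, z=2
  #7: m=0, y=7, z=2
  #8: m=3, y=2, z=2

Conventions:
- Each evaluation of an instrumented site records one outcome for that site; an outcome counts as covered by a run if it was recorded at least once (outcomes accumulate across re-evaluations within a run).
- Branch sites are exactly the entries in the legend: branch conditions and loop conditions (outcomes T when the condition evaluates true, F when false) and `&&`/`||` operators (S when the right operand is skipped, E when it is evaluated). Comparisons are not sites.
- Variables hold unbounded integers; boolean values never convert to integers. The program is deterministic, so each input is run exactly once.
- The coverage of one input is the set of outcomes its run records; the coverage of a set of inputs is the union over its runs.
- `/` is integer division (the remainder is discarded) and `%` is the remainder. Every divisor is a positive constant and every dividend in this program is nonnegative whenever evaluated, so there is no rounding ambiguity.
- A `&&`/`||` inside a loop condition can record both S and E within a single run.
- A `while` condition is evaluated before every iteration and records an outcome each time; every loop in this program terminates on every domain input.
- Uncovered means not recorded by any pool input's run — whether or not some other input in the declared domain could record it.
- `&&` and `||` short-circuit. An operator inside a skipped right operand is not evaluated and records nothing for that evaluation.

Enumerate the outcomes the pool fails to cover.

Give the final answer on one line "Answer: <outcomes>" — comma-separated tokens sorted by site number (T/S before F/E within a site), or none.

#1 (m=1, y=2, z=4) -> B1->T, B6->S, B5->F; covered: B1=T, B5=F, B6=S
#2 (m=0, y=3, z=4) -> B1->T, B6->S, B5->F; covered: B1=T, B5=F, B6=S
#3 (m=1, y=5, z=4) -> B1->F, B2->T, B6->S, B5->F; covered: B1=F, B2=T, B5=F, B6=S
#4 (m=3, y=4, z=3) -> B1->T, B6->S, B5->F; covered: B1=T, B5=F, B6=S
#5 (m=3, y=5, z=2) -> B1->F, B2->F, B3->T, B4->T, B6->S, B5->F; covered: B1=F, B2=F, B3=T, B4=T, B5=F, B6=S
#6 (m=2, y=2, z=2) -> B1->T, B6->S, B5->F; covered: B1=T, B5=F, B6=S
#7 (m=0, y=7, z=2) -> B1->T, B6->S, B5->F; covered: B1=T, B5=F, B6=S
#8 (m=3, y=2, z=2) -> B1->T, B6->S, B5->F; covered: B1=T, B5=F, B6=S
union over the pool: B1=T, B1=F, B2=T, B2=F, B3=T, B4=T, B5=F, B6=S
uncovered (4 of 12): B3=F, B4=F, B5=T, B6=E

Answer: B3=F, B4=F, B5=T, B6=E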